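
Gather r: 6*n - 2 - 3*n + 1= 3*n - 1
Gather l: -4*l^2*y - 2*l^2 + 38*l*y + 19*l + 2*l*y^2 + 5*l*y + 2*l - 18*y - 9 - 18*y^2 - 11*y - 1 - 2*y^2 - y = l^2*(-4*y - 2) + l*(2*y^2 + 43*y + 21) - 20*y^2 - 30*y - 10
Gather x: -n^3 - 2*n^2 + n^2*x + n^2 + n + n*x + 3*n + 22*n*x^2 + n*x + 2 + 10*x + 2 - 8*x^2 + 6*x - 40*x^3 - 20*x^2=-n^3 - n^2 + 4*n - 40*x^3 + x^2*(22*n - 28) + x*(n^2 + 2*n + 16) + 4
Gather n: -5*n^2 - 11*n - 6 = -5*n^2 - 11*n - 6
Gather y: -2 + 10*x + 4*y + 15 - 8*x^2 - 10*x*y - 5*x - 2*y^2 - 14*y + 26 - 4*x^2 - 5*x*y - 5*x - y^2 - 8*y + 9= -12*x^2 - 3*y^2 + y*(-15*x - 18) + 48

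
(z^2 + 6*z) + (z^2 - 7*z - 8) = 2*z^2 - z - 8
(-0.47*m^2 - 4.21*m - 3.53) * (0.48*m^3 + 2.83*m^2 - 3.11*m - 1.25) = -0.2256*m^5 - 3.3509*m^4 - 12.147*m^3 + 3.6907*m^2 + 16.2408*m + 4.4125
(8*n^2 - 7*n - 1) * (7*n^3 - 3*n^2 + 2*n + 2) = 56*n^5 - 73*n^4 + 30*n^3 + 5*n^2 - 16*n - 2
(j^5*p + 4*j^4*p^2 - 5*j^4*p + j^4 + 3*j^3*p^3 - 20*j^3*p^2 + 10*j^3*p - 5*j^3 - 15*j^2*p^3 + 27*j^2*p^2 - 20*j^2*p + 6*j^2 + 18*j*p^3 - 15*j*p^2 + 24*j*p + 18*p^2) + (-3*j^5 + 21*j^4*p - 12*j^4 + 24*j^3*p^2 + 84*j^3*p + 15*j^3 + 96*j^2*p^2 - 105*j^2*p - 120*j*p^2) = j^5*p - 3*j^5 + 4*j^4*p^2 + 16*j^4*p - 11*j^4 + 3*j^3*p^3 + 4*j^3*p^2 + 94*j^3*p + 10*j^3 - 15*j^2*p^3 + 123*j^2*p^2 - 125*j^2*p + 6*j^2 + 18*j*p^3 - 135*j*p^2 + 24*j*p + 18*p^2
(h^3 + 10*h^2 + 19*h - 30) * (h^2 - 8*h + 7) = h^5 + 2*h^4 - 54*h^3 - 112*h^2 + 373*h - 210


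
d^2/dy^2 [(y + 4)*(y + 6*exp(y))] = 6*y*exp(y) + 36*exp(y) + 2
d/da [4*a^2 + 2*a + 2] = 8*a + 2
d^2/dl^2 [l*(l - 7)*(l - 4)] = 6*l - 22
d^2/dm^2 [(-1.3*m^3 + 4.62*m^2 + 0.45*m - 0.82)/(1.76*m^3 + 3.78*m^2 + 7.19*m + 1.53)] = (-1.4210854715202e-14*m^7 + 45.919104*m^6 + 107.06784*m^5 - 321.290112*m^4 - 630.484028*m^3 - 393.221004*m^2 - 154.342368*m - 63.567542)/(5.451776*m^9 + 35.126784*m^8 + 142.257984*m^7 + 355.229928*m^6 + 642.2289*m^5 + 767.984922*m^4 + 633.550787*m^3 + 263.830905*m^2 + 50.493213*m + 3.581577)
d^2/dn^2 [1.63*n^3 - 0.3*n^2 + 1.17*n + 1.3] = 9.78*n - 0.6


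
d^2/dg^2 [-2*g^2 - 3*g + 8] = -4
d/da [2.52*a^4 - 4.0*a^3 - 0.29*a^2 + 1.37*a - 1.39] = 10.08*a^3 - 12.0*a^2 - 0.58*a + 1.37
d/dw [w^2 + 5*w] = 2*w + 5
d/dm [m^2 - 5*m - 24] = 2*m - 5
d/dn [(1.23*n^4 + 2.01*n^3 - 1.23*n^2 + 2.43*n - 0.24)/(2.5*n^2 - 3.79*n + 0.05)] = (6.15*n^5 - 8.9601*n^4 - 14.9898*n^3 - 1.1118*n^2 + 1.077*n - 0.7881)/(6.25*n^4 - 18.95*n^3 + 14.6141*n^2 - 0.379*n + 0.0025)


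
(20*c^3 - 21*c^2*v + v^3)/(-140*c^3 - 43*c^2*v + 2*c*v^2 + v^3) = (4*c^2 - 5*c*v + v^2)/(-28*c^2 - 3*c*v + v^2)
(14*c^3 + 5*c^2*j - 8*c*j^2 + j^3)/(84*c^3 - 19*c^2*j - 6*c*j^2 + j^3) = (2*c^2 + c*j - j^2)/(12*c^2 - c*j - j^2)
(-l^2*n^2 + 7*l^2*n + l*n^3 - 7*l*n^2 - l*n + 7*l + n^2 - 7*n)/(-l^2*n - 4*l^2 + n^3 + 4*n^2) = (l*n^2 - 7*l*n + n - 7)/(l*n + 4*l + n^2 + 4*n)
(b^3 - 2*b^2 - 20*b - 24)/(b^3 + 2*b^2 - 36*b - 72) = (b + 2)/(b + 6)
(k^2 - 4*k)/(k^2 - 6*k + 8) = k/(k - 2)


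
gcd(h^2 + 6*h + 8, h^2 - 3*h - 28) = h + 4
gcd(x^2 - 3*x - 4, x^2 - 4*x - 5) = x + 1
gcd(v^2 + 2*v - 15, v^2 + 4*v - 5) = v + 5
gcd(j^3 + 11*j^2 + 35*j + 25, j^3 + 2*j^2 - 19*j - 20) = j^2 + 6*j + 5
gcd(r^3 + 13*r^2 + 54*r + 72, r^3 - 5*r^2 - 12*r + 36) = r + 3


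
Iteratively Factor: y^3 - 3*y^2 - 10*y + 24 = (y - 2)*(y^2 - y - 12) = (y - 4)*(y - 2)*(y + 3)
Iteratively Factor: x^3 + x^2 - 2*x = (x - 1)*(x^2 + 2*x) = x*(x - 1)*(x + 2)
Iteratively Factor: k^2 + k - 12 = (k - 3)*(k + 4)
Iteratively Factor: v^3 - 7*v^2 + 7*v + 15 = (v - 3)*(v^2 - 4*v - 5) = (v - 5)*(v - 3)*(v + 1)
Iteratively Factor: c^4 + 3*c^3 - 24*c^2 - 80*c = (c)*(c^3 + 3*c^2 - 24*c - 80) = c*(c - 5)*(c^2 + 8*c + 16) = c*(c - 5)*(c + 4)*(c + 4)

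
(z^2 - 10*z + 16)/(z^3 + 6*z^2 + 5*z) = (z^2 - 10*z + 16)/(z*(z^2 + 6*z + 5))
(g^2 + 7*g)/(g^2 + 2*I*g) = (g + 7)/(g + 2*I)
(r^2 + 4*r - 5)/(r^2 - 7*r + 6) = (r + 5)/(r - 6)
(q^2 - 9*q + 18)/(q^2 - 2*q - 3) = (q - 6)/(q + 1)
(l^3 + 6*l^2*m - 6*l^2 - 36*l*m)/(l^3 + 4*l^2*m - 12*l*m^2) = (l - 6)/(l - 2*m)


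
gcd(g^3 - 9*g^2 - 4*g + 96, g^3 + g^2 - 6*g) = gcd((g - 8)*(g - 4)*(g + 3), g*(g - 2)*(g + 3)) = g + 3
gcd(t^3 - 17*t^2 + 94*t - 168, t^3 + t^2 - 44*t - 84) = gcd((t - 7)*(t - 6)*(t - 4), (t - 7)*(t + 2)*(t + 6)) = t - 7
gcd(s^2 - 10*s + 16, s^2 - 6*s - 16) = s - 8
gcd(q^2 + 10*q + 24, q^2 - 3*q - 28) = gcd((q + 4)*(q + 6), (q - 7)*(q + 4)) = q + 4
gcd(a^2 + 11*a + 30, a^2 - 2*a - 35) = a + 5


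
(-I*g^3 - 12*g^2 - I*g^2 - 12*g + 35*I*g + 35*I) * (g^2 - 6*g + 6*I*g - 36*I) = -I*g^5 - 6*g^4 + 5*I*g^4 + 30*g^3 - 31*I*g^3 - 174*g^2 + 185*I*g^2 + 1050*g + 222*I*g + 1260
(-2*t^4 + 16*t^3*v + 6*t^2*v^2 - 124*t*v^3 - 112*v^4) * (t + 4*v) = -2*t^5 + 8*t^4*v + 70*t^3*v^2 - 100*t^2*v^3 - 608*t*v^4 - 448*v^5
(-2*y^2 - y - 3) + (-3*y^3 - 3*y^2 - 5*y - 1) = -3*y^3 - 5*y^2 - 6*y - 4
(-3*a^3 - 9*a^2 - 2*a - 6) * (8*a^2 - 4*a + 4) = -24*a^5 - 60*a^4 + 8*a^3 - 76*a^2 + 16*a - 24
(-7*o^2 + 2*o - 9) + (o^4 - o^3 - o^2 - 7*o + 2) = o^4 - o^3 - 8*o^2 - 5*o - 7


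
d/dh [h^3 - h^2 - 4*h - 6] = 3*h^2 - 2*h - 4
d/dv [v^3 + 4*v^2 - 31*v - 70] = 3*v^2 + 8*v - 31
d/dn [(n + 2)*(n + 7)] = 2*n + 9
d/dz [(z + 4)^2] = 2*z + 8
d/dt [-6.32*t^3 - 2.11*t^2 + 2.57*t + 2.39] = -18.96*t^2 - 4.22*t + 2.57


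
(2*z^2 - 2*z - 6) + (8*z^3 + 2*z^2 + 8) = 8*z^3 + 4*z^2 - 2*z + 2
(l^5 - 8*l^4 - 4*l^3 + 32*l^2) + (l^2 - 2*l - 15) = l^5 - 8*l^4 - 4*l^3 + 33*l^2 - 2*l - 15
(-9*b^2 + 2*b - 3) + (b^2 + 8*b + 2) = -8*b^2 + 10*b - 1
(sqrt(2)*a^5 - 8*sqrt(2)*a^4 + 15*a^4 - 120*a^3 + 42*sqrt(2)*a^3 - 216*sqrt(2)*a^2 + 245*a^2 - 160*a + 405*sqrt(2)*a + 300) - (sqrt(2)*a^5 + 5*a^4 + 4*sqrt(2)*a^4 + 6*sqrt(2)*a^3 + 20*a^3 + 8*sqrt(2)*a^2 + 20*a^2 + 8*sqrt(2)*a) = -12*sqrt(2)*a^4 + 10*a^4 - 140*a^3 + 36*sqrt(2)*a^3 - 224*sqrt(2)*a^2 + 225*a^2 - 160*a + 397*sqrt(2)*a + 300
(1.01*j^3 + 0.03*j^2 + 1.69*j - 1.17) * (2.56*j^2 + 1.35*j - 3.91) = 2.5856*j^5 + 1.4403*j^4 + 0.4178*j^3 - 0.831*j^2 - 8.1874*j + 4.5747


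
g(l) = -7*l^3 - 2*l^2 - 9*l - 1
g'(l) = -21*l^2 - 4*l - 9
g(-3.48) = 301.11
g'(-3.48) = -249.40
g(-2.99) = 195.15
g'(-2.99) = -184.78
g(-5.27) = 1015.43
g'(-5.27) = -571.15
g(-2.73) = 151.09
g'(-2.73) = -154.59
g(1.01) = -19.34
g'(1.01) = -34.46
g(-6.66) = 2038.09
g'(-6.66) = -913.83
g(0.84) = -14.12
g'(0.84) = -27.18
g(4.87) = -900.77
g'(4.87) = -526.53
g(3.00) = -235.00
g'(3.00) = -210.00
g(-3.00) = 197.00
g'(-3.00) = -186.00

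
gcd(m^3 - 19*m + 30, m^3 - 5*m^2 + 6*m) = m^2 - 5*m + 6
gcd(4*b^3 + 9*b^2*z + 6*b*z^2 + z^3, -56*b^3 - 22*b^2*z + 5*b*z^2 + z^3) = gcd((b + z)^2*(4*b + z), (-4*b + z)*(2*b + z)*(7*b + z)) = 1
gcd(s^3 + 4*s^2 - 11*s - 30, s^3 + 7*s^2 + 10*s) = s^2 + 7*s + 10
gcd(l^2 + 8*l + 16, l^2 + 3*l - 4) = l + 4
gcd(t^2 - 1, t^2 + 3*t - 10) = 1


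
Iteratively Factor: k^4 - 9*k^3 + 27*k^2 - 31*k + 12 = (k - 1)*(k^3 - 8*k^2 + 19*k - 12) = (k - 3)*(k - 1)*(k^2 - 5*k + 4) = (k - 4)*(k - 3)*(k - 1)*(k - 1)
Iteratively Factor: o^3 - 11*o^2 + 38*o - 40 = (o - 2)*(o^2 - 9*o + 20) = (o - 5)*(o - 2)*(o - 4)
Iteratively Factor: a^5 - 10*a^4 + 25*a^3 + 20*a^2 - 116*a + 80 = (a + 2)*(a^4 - 12*a^3 + 49*a^2 - 78*a + 40) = (a - 1)*(a + 2)*(a^3 - 11*a^2 + 38*a - 40) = (a - 5)*(a - 1)*(a + 2)*(a^2 - 6*a + 8) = (a - 5)*(a - 2)*(a - 1)*(a + 2)*(a - 4)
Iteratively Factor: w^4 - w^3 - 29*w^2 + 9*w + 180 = (w + 4)*(w^3 - 5*w^2 - 9*w + 45) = (w + 3)*(w + 4)*(w^2 - 8*w + 15) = (w - 3)*(w + 3)*(w + 4)*(w - 5)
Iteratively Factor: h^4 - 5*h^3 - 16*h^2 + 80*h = (h - 4)*(h^3 - h^2 - 20*h) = h*(h - 4)*(h^2 - h - 20) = h*(h - 5)*(h - 4)*(h + 4)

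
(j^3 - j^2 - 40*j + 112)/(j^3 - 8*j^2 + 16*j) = (j + 7)/j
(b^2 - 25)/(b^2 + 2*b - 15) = (b - 5)/(b - 3)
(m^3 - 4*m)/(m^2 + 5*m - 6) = m*(m^2 - 4)/(m^2 + 5*m - 6)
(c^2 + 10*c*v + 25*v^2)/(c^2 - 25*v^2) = (-c - 5*v)/(-c + 5*v)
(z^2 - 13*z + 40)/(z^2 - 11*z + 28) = (z^2 - 13*z + 40)/(z^2 - 11*z + 28)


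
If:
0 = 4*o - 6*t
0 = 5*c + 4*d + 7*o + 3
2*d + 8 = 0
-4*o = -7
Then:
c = 3/20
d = -4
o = 7/4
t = 7/6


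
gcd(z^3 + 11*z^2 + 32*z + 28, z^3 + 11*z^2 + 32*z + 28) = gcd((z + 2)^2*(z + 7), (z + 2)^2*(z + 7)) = z^3 + 11*z^2 + 32*z + 28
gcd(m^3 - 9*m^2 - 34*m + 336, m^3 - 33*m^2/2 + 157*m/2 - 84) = m^2 - 15*m + 56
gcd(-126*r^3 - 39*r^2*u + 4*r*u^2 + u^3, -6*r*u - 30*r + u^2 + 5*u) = 6*r - u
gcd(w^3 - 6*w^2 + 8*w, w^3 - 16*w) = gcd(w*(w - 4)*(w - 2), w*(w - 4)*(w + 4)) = w^2 - 4*w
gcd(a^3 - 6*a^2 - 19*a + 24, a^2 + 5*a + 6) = a + 3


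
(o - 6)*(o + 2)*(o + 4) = o^3 - 28*o - 48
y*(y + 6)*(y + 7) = y^3 + 13*y^2 + 42*y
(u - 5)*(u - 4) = u^2 - 9*u + 20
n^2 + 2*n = n*(n + 2)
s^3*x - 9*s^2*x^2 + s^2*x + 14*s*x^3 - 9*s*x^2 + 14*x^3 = (s - 7*x)*(s - 2*x)*(s*x + x)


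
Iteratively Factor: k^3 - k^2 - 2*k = (k)*(k^2 - k - 2) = k*(k + 1)*(k - 2)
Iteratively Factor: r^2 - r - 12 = (r + 3)*(r - 4)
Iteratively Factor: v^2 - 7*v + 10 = (v - 2)*(v - 5)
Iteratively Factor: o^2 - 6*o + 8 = (o - 2)*(o - 4)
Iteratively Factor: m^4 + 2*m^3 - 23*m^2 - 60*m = (m - 5)*(m^3 + 7*m^2 + 12*m) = m*(m - 5)*(m^2 + 7*m + 12) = m*(m - 5)*(m + 4)*(m + 3)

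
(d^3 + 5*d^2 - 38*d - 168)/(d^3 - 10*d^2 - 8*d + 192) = (d + 7)/(d - 8)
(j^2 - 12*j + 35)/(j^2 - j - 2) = (-j^2 + 12*j - 35)/(-j^2 + j + 2)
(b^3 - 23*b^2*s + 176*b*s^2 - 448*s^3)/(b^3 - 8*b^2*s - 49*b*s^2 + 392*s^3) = (b - 8*s)/(b + 7*s)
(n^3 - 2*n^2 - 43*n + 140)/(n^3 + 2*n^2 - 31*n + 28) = (n - 5)/(n - 1)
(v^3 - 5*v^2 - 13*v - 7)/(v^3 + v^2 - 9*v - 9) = (v^2 - 6*v - 7)/(v^2 - 9)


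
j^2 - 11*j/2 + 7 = (j - 7/2)*(j - 2)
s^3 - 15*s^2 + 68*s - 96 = (s - 8)*(s - 4)*(s - 3)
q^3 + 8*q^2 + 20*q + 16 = (q + 2)^2*(q + 4)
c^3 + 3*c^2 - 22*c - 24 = (c - 4)*(c + 1)*(c + 6)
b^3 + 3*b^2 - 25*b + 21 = (b - 3)*(b - 1)*(b + 7)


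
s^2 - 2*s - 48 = (s - 8)*(s + 6)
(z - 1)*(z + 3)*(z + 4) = z^3 + 6*z^2 + 5*z - 12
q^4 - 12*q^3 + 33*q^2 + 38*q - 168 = (q - 7)*(q - 4)*(q - 3)*(q + 2)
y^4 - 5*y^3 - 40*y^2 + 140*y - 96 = (y - 8)*(y - 2)*(y - 1)*(y + 6)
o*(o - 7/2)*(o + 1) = o^3 - 5*o^2/2 - 7*o/2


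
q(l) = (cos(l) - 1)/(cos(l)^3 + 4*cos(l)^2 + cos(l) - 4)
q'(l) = (cos(l) - 1)*(3*sin(l)*cos(l)^2 + 8*sin(l)*cos(l) + sin(l))/(cos(l)^3 + 4*cos(l)^2 + cos(l) - 4)^2 - sin(l)/(cos(l)^3 + 4*cos(l)^2 + cos(l) - 4) = 16*(2*cos(l)^3 + cos(l)^2 - 8*cos(l) + 3)*sin(l)/(-16*sin(l)^2 + 7*cos(l) + cos(3*l))^2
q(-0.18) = -0.01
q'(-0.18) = 0.11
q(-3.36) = 0.94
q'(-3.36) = 0.49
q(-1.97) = 0.36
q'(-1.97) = -0.38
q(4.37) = 0.34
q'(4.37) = -0.35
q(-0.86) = 0.25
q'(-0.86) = 0.50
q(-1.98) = 0.37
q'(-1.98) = -0.39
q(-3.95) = 0.54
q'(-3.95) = 0.62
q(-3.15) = 1.00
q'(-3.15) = 0.02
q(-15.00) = 0.61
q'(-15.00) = -0.68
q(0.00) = 0.00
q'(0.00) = 0.00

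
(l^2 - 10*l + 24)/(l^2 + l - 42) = (l - 4)/(l + 7)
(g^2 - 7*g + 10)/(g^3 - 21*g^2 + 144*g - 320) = (g - 2)/(g^2 - 16*g + 64)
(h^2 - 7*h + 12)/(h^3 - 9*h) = (h - 4)/(h*(h + 3))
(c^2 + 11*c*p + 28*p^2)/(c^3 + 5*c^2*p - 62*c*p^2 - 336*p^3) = (-c - 4*p)/(-c^2 + 2*c*p + 48*p^2)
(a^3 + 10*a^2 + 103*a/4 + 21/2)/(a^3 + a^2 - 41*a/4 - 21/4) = (a + 6)/(a - 3)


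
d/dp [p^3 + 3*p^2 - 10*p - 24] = 3*p^2 + 6*p - 10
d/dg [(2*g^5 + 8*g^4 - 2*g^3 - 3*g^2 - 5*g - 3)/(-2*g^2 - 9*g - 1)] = (-12*g^6 - 104*g^5 - 222*g^4 + 4*g^3 + 23*g^2 - 6*g - 22)/(4*g^4 + 36*g^3 + 85*g^2 + 18*g + 1)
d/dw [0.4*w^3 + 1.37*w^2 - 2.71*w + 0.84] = 1.2*w^2 + 2.74*w - 2.71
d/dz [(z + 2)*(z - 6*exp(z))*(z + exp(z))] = (z + 2)*(z - 6*exp(z))*(exp(z) + 1) - (z + 2)*(z + exp(z))*(6*exp(z) - 1) + (z - 6*exp(z))*(z + exp(z))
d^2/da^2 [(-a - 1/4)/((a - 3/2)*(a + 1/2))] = 8*(-16*a^3 - 12*a^2 - 24*a + 5)/(64*a^6 - 192*a^5 + 48*a^4 + 224*a^3 - 36*a^2 - 108*a - 27)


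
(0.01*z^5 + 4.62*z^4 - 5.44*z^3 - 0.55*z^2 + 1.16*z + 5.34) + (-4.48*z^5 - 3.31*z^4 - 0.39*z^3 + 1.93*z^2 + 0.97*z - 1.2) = -4.47*z^5 + 1.31*z^4 - 5.83*z^3 + 1.38*z^2 + 2.13*z + 4.14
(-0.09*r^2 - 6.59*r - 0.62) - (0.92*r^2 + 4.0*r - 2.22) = -1.01*r^2 - 10.59*r + 1.6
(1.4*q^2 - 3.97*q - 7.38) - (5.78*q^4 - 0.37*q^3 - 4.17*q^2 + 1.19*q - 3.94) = -5.78*q^4 + 0.37*q^3 + 5.57*q^2 - 5.16*q - 3.44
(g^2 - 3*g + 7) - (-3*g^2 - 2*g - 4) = 4*g^2 - g + 11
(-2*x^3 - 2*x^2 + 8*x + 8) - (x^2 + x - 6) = -2*x^3 - 3*x^2 + 7*x + 14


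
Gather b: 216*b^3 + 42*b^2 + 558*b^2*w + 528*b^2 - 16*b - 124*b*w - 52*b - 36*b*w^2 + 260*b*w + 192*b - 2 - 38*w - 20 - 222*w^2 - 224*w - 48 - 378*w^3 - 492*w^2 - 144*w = 216*b^3 + b^2*(558*w + 570) + b*(-36*w^2 + 136*w + 124) - 378*w^3 - 714*w^2 - 406*w - 70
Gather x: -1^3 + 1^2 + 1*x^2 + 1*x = x^2 + x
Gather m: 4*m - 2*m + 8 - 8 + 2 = 2*m + 2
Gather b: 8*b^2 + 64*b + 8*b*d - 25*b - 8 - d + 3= 8*b^2 + b*(8*d + 39) - d - 5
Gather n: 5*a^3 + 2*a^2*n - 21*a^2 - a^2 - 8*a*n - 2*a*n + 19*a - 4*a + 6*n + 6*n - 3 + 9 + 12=5*a^3 - 22*a^2 + 15*a + n*(2*a^2 - 10*a + 12) + 18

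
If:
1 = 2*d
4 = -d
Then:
No Solution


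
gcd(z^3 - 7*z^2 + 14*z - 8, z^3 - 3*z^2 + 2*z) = z^2 - 3*z + 2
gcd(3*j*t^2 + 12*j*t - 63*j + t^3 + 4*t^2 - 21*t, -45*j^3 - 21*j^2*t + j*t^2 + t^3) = 3*j + t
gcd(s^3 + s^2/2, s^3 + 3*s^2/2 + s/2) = s^2 + s/2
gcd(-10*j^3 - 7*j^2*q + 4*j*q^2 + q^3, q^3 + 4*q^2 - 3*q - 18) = 1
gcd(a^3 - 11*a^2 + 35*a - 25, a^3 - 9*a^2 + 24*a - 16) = a - 1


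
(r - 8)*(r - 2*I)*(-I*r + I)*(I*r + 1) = r^4 - 9*r^3 - 3*I*r^3 + 6*r^2 + 27*I*r^2 + 18*r - 24*I*r - 16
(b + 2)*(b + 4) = b^2 + 6*b + 8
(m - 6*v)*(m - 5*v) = m^2 - 11*m*v + 30*v^2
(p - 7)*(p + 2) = p^2 - 5*p - 14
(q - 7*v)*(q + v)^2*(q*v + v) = q^4*v - 5*q^3*v^2 + q^3*v - 13*q^2*v^3 - 5*q^2*v^2 - 7*q*v^4 - 13*q*v^3 - 7*v^4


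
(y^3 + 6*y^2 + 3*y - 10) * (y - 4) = y^4 + 2*y^3 - 21*y^2 - 22*y + 40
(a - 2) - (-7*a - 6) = 8*a + 4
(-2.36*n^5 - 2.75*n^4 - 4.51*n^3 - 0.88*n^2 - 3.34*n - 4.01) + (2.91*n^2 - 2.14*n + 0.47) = -2.36*n^5 - 2.75*n^4 - 4.51*n^3 + 2.03*n^2 - 5.48*n - 3.54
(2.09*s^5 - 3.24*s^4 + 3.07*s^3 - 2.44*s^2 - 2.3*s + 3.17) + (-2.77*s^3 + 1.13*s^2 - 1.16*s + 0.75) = 2.09*s^5 - 3.24*s^4 + 0.3*s^3 - 1.31*s^2 - 3.46*s + 3.92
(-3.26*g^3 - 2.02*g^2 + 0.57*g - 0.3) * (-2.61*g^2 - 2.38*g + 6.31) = 8.5086*g^5 + 13.031*g^4 - 17.2507*g^3 - 13.3198*g^2 + 4.3107*g - 1.893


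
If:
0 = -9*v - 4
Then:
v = -4/9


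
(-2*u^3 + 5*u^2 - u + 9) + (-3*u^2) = -2*u^3 + 2*u^2 - u + 9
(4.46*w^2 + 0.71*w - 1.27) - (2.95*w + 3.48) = 4.46*w^2 - 2.24*w - 4.75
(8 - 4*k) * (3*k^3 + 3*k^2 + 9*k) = -12*k^4 + 12*k^3 - 12*k^2 + 72*k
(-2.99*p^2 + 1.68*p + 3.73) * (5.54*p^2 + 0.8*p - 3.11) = -16.5646*p^4 + 6.9152*p^3 + 31.3071*p^2 - 2.2408*p - 11.6003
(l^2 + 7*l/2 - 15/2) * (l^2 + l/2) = l^4 + 4*l^3 - 23*l^2/4 - 15*l/4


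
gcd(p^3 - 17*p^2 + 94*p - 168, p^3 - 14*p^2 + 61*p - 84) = p^2 - 11*p + 28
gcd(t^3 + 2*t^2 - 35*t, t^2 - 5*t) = t^2 - 5*t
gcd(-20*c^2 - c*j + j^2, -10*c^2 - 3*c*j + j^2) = 5*c - j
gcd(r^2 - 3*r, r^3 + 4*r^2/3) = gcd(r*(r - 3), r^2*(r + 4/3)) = r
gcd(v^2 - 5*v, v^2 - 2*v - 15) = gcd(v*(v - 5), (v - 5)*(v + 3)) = v - 5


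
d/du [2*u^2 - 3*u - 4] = 4*u - 3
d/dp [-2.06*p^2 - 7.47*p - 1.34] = -4.12*p - 7.47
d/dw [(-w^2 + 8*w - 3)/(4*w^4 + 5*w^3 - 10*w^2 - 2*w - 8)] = (8*w^5 - 91*w^4 - 32*w^3 + 127*w^2 - 44*w - 70)/(16*w^8 + 40*w^7 - 55*w^6 - 116*w^5 + 16*w^4 - 40*w^3 + 164*w^2 + 32*w + 64)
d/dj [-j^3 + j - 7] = 1 - 3*j^2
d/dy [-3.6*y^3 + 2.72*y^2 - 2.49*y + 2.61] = -10.8*y^2 + 5.44*y - 2.49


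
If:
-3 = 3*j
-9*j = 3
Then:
No Solution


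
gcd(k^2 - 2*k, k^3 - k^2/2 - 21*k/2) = k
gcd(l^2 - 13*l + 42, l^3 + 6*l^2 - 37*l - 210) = l - 6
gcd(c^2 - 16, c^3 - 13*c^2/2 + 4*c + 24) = c - 4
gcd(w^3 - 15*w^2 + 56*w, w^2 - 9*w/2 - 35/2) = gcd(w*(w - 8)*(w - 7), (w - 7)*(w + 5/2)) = w - 7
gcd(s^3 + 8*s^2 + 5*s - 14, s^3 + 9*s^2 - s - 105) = s + 7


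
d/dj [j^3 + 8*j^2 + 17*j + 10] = 3*j^2 + 16*j + 17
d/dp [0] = 0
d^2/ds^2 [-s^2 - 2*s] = -2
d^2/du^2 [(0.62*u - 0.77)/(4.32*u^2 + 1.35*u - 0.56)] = ((4.9788 - 16.0704*u)*(4.32*u^2 + 1.35*u - 0.56) + (0.62*u - 0.77)*(8.64*u + 1.35)*(17.28*u + 2.7))/(4.32*u^2 + 1.35*u - 0.56)^3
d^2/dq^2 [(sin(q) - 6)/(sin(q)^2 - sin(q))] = (-sin(q) + 22 + 6/sin(q) - 24/sin(q)^2 + 12/sin(q)^3)/(sin(q) - 1)^2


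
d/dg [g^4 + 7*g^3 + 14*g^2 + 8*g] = 4*g^3 + 21*g^2 + 28*g + 8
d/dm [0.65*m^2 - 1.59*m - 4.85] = 1.3*m - 1.59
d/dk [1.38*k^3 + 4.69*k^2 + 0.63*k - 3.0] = 4.14*k^2 + 9.38*k + 0.63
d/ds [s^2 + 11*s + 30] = 2*s + 11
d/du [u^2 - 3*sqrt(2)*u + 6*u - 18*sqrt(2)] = 2*u - 3*sqrt(2) + 6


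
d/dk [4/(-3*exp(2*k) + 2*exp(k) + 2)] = (24*exp(k) - 8)*exp(k)/(-3*exp(2*k) + 2*exp(k) + 2)^2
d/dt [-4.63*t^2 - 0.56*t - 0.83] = -9.26*t - 0.56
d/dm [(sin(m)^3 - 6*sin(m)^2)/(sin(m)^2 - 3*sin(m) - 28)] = (sin(m)^3 - 6*sin(m)^2 - 66*sin(m) + 336)*sin(m)*cos(m)/((sin(m) - 7)^2*(sin(m) + 4)^2)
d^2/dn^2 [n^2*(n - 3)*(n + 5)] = 12*n^2 + 12*n - 30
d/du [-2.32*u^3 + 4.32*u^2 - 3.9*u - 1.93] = -6.96*u^2 + 8.64*u - 3.9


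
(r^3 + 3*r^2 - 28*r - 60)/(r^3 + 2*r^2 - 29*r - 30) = (r + 2)/(r + 1)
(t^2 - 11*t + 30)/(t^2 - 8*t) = (t^2 - 11*t + 30)/(t*(t - 8))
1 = 1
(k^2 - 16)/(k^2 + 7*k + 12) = (k - 4)/(k + 3)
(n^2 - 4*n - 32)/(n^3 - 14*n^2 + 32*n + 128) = (n + 4)/(n^2 - 6*n - 16)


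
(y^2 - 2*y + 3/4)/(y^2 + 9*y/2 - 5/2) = (y - 3/2)/(y + 5)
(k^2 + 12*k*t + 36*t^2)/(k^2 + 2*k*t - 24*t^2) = (-k - 6*t)/(-k + 4*t)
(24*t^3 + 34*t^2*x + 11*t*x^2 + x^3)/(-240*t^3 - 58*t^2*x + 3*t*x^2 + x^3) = (4*t^2 + 5*t*x + x^2)/(-40*t^2 - 3*t*x + x^2)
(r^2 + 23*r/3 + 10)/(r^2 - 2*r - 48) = (r + 5/3)/(r - 8)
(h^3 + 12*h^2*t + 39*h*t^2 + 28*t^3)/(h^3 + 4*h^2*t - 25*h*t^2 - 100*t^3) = (-h^2 - 8*h*t - 7*t^2)/(-h^2 + 25*t^2)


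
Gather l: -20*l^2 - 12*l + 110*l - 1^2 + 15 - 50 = -20*l^2 + 98*l - 36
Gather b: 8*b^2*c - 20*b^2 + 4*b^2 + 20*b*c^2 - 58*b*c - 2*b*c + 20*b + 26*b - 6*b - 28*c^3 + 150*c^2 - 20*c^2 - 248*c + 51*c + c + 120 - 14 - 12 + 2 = b^2*(8*c - 16) + b*(20*c^2 - 60*c + 40) - 28*c^3 + 130*c^2 - 196*c + 96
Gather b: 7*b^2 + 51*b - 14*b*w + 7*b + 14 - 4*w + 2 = 7*b^2 + b*(58 - 14*w) - 4*w + 16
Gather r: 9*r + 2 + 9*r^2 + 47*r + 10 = 9*r^2 + 56*r + 12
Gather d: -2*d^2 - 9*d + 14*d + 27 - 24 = -2*d^2 + 5*d + 3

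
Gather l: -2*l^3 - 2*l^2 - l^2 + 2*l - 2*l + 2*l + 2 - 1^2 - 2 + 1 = -2*l^3 - 3*l^2 + 2*l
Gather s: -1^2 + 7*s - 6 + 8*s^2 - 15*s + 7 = 8*s^2 - 8*s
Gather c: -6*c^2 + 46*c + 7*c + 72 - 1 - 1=-6*c^2 + 53*c + 70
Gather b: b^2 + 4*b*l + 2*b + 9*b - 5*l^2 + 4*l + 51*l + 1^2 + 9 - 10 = b^2 + b*(4*l + 11) - 5*l^2 + 55*l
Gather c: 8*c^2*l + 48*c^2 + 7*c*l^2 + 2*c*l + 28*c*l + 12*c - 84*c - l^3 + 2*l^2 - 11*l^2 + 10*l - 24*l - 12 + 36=c^2*(8*l + 48) + c*(7*l^2 + 30*l - 72) - l^3 - 9*l^2 - 14*l + 24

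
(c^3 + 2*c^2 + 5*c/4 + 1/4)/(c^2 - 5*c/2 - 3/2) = (2*c^2 + 3*c + 1)/(2*(c - 3))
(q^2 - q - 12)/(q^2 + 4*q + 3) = (q - 4)/(q + 1)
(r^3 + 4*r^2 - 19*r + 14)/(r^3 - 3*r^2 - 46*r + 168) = (r^2 - 3*r + 2)/(r^2 - 10*r + 24)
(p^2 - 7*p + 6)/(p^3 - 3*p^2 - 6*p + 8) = (p - 6)/(p^2 - 2*p - 8)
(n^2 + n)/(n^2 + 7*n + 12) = n*(n + 1)/(n^2 + 7*n + 12)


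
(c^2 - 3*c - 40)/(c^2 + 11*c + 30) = (c - 8)/(c + 6)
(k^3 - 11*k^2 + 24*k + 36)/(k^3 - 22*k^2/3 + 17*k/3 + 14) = 3*(k - 6)/(3*k - 7)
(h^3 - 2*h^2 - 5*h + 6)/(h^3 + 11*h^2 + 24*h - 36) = (h^2 - h - 6)/(h^2 + 12*h + 36)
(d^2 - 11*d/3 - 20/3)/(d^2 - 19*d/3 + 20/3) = (3*d + 4)/(3*d - 4)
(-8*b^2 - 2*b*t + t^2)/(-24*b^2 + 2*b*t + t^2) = (2*b + t)/(6*b + t)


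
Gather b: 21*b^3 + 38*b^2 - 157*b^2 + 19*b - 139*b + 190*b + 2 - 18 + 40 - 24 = 21*b^3 - 119*b^2 + 70*b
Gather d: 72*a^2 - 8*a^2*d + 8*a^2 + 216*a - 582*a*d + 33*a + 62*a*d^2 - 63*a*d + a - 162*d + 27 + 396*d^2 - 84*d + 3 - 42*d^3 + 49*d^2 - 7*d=80*a^2 + 250*a - 42*d^3 + d^2*(62*a + 445) + d*(-8*a^2 - 645*a - 253) + 30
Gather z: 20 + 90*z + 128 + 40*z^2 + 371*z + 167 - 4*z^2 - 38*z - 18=36*z^2 + 423*z + 297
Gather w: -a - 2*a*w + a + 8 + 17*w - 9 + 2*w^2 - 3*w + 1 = 2*w^2 + w*(14 - 2*a)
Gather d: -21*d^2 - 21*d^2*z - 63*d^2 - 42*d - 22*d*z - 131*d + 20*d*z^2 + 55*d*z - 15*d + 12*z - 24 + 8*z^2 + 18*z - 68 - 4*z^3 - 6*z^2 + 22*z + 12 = d^2*(-21*z - 84) + d*(20*z^2 + 33*z - 188) - 4*z^3 + 2*z^2 + 52*z - 80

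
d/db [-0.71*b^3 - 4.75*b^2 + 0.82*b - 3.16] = -2.13*b^2 - 9.5*b + 0.82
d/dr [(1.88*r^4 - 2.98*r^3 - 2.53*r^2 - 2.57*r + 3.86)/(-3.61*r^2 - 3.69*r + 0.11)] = (-13.5736*r^5 - 10.0538*r^4 + 22.8196*r^3 - 0.9254*r^2 + 27.3126*r + 13.9607)/(13.0321*r^4 + 26.6418*r^3 + 12.8219*r^2 - 0.8118*r + 0.0121)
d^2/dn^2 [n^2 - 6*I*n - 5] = 2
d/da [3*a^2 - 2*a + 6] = 6*a - 2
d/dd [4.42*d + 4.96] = 4.42000000000000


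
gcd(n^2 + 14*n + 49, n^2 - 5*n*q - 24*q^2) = 1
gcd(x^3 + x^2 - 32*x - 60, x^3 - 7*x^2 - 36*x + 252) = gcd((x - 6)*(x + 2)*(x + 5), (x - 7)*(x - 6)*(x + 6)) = x - 6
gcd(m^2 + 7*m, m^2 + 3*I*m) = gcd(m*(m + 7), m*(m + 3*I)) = m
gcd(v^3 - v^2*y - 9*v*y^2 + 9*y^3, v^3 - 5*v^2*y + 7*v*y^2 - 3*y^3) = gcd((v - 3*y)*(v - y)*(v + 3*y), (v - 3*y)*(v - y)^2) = v^2 - 4*v*y + 3*y^2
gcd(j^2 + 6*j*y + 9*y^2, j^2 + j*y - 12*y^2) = 1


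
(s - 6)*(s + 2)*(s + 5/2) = s^3 - 3*s^2/2 - 22*s - 30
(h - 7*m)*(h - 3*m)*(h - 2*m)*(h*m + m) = h^4*m - 12*h^3*m^2 + h^3*m + 41*h^2*m^3 - 12*h^2*m^2 - 42*h*m^4 + 41*h*m^3 - 42*m^4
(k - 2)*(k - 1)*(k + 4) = k^3 + k^2 - 10*k + 8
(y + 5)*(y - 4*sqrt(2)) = y^2 - 4*sqrt(2)*y + 5*y - 20*sqrt(2)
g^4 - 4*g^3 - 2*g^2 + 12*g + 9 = (g - 3)^2*(g + 1)^2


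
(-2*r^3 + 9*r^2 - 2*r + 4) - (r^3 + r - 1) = -3*r^3 + 9*r^2 - 3*r + 5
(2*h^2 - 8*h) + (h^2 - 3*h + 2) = 3*h^2 - 11*h + 2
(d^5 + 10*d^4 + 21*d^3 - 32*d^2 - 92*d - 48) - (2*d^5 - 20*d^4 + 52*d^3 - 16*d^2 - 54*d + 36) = -d^5 + 30*d^4 - 31*d^3 - 16*d^2 - 38*d - 84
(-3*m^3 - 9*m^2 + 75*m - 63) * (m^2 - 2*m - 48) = -3*m^5 - 3*m^4 + 237*m^3 + 219*m^2 - 3474*m + 3024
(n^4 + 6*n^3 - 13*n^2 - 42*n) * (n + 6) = n^5 + 12*n^4 + 23*n^3 - 120*n^2 - 252*n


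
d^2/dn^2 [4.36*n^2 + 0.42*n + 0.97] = 8.72000000000000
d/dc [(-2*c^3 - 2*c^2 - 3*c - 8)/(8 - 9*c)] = 2*(18*c^3 - 15*c^2 - 16*c - 48)/(81*c^2 - 144*c + 64)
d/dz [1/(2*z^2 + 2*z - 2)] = (-z - 1/2)/(z^2 + z - 1)^2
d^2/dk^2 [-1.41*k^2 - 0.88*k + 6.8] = -2.82000000000000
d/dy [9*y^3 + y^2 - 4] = y*(27*y + 2)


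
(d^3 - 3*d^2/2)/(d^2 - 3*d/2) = d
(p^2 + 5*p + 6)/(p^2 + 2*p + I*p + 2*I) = (p + 3)/(p + I)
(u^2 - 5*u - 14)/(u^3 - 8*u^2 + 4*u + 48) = (u - 7)/(u^2 - 10*u + 24)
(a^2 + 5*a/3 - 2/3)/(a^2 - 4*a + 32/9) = 3*(3*a^2 + 5*a - 2)/(9*a^2 - 36*a + 32)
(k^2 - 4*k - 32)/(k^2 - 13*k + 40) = (k + 4)/(k - 5)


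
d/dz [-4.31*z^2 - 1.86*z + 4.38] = -8.62*z - 1.86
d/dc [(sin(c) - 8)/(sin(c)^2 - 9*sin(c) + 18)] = (16*sin(c) + cos(c)^2 - 55)*cos(c)/(sin(c)^2 - 9*sin(c) + 18)^2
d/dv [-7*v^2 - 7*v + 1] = -14*v - 7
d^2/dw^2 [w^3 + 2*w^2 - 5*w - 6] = 6*w + 4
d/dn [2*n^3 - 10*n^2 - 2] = 2*n*(3*n - 10)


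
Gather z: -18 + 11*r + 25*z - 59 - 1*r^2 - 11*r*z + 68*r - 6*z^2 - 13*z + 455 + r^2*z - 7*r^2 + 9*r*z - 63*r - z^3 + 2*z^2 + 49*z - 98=-8*r^2 + 16*r - z^3 - 4*z^2 + z*(r^2 - 2*r + 61) + 280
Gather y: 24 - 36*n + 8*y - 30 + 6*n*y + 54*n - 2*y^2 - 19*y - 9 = 18*n - 2*y^2 + y*(6*n - 11) - 15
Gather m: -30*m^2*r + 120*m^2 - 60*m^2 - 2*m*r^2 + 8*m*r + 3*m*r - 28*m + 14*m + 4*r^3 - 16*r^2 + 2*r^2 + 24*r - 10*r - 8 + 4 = m^2*(60 - 30*r) + m*(-2*r^2 + 11*r - 14) + 4*r^3 - 14*r^2 + 14*r - 4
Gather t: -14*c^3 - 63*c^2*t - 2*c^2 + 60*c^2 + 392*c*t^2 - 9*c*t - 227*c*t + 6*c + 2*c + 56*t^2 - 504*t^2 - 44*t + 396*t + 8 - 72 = -14*c^3 + 58*c^2 + 8*c + t^2*(392*c - 448) + t*(-63*c^2 - 236*c + 352) - 64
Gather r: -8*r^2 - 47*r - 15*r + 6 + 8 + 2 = -8*r^2 - 62*r + 16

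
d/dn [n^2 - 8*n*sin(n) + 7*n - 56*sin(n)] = -8*n*cos(n) + 2*n - 8*sin(n) - 56*cos(n) + 7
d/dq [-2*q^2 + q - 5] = 1 - 4*q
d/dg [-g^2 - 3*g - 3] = -2*g - 3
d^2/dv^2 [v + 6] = 0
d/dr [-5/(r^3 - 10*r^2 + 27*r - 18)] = 5*(3*r^2 - 20*r + 27)/(r^3 - 10*r^2 + 27*r - 18)^2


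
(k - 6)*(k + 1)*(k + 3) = k^3 - 2*k^2 - 21*k - 18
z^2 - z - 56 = (z - 8)*(z + 7)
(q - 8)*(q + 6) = q^2 - 2*q - 48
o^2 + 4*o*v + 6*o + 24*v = (o + 6)*(o + 4*v)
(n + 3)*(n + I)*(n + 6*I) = n^3 + 3*n^2 + 7*I*n^2 - 6*n + 21*I*n - 18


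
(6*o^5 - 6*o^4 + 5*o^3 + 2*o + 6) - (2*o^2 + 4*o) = 6*o^5 - 6*o^4 + 5*o^3 - 2*o^2 - 2*o + 6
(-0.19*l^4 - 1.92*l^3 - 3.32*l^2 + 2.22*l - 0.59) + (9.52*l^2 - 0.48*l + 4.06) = -0.19*l^4 - 1.92*l^3 + 6.2*l^2 + 1.74*l + 3.47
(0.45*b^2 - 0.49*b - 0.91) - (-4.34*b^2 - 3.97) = 4.79*b^2 - 0.49*b + 3.06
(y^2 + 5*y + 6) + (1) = y^2 + 5*y + 7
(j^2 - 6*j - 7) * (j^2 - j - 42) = j^4 - 7*j^3 - 43*j^2 + 259*j + 294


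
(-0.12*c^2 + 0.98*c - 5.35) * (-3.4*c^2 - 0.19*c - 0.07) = 0.408*c^4 - 3.3092*c^3 + 18.0122*c^2 + 0.9479*c + 0.3745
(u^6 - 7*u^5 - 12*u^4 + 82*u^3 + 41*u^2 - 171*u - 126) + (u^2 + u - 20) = u^6 - 7*u^5 - 12*u^4 + 82*u^3 + 42*u^2 - 170*u - 146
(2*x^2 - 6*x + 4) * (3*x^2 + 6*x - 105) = 6*x^4 - 6*x^3 - 234*x^2 + 654*x - 420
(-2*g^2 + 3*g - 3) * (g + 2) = -2*g^3 - g^2 + 3*g - 6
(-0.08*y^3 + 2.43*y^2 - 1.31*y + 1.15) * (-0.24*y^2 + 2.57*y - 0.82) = 0.0192*y^5 - 0.7888*y^4 + 6.6251*y^3 - 5.6353*y^2 + 4.0297*y - 0.943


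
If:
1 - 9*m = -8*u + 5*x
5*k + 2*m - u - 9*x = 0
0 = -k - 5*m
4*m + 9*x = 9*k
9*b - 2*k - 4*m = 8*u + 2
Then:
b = 1127/9162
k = 45/2036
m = -9/2036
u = -117/1018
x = 49/2036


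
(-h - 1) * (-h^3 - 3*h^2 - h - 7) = h^4 + 4*h^3 + 4*h^2 + 8*h + 7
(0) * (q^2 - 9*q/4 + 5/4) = 0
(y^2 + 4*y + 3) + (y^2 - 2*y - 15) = 2*y^2 + 2*y - 12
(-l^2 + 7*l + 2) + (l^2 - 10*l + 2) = 4 - 3*l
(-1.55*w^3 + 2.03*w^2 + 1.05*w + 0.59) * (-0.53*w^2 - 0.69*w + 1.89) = 0.8215*w^5 - 0.00639999999999996*w^4 - 4.8867*w^3 + 2.7995*w^2 + 1.5774*w + 1.1151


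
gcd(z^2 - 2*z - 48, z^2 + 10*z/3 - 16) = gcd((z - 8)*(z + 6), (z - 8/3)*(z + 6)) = z + 6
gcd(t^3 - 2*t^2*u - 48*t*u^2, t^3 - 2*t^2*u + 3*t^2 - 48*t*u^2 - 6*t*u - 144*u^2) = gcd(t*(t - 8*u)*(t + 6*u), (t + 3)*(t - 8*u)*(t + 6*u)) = t^2 - 2*t*u - 48*u^2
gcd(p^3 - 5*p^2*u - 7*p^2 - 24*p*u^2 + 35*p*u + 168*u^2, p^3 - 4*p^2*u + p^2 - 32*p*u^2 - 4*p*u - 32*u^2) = p - 8*u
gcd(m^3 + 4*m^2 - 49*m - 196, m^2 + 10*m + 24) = m + 4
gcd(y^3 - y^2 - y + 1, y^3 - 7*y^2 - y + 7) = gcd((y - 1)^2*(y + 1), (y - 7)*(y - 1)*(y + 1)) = y^2 - 1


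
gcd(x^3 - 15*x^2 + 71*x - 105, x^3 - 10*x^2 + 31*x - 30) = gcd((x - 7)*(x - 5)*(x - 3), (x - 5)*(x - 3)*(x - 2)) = x^2 - 8*x + 15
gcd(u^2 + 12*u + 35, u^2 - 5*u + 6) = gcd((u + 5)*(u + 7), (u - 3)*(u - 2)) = 1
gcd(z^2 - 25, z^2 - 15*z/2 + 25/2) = z - 5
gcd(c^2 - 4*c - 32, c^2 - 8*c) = c - 8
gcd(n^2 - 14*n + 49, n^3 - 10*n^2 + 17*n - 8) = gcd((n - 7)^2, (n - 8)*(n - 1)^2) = 1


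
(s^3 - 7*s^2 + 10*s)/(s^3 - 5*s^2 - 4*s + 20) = s/(s + 2)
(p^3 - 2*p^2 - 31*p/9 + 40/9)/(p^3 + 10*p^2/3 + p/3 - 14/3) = (9*p^2 - 9*p - 40)/(3*(3*p^2 + 13*p + 14))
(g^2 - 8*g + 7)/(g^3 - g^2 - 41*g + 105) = (g^2 - 8*g + 7)/(g^3 - g^2 - 41*g + 105)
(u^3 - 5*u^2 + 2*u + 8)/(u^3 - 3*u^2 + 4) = (u - 4)/(u - 2)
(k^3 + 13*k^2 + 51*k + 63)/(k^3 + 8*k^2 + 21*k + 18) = (k + 7)/(k + 2)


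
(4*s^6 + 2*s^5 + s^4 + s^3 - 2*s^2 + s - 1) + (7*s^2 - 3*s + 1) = 4*s^6 + 2*s^5 + s^4 + s^3 + 5*s^2 - 2*s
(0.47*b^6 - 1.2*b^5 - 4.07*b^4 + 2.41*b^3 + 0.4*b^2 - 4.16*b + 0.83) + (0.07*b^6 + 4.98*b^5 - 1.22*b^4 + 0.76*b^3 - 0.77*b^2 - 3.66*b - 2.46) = 0.54*b^6 + 3.78*b^5 - 5.29*b^4 + 3.17*b^3 - 0.37*b^2 - 7.82*b - 1.63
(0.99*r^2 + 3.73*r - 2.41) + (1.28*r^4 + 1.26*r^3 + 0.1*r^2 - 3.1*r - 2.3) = 1.28*r^4 + 1.26*r^3 + 1.09*r^2 + 0.63*r - 4.71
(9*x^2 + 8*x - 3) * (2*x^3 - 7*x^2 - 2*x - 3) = 18*x^5 - 47*x^4 - 80*x^3 - 22*x^2 - 18*x + 9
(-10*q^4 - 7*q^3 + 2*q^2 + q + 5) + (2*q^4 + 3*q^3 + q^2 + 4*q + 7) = -8*q^4 - 4*q^3 + 3*q^2 + 5*q + 12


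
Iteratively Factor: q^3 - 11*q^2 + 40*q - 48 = (q - 4)*(q^2 - 7*q + 12) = (q - 4)^2*(q - 3)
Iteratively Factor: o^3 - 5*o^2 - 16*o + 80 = (o + 4)*(o^2 - 9*o + 20) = (o - 4)*(o + 4)*(o - 5)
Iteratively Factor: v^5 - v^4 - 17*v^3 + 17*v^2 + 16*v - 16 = (v - 1)*(v^4 - 17*v^2 + 16) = (v - 1)*(v + 1)*(v^3 - v^2 - 16*v + 16) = (v - 4)*(v - 1)*(v + 1)*(v^2 + 3*v - 4) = (v - 4)*(v - 1)*(v + 1)*(v + 4)*(v - 1)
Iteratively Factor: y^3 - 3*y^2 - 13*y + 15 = (y - 5)*(y^2 + 2*y - 3) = (y - 5)*(y + 3)*(y - 1)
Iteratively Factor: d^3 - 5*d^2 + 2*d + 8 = (d + 1)*(d^2 - 6*d + 8) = (d - 2)*(d + 1)*(d - 4)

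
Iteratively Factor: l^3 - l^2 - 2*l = (l)*(l^2 - l - 2) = l*(l - 2)*(l + 1)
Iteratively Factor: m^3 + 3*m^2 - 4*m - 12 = (m + 2)*(m^2 + m - 6) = (m + 2)*(m + 3)*(m - 2)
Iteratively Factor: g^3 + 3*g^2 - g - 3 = (g - 1)*(g^2 + 4*g + 3) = (g - 1)*(g + 3)*(g + 1)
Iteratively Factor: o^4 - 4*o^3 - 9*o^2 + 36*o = (o - 3)*(o^3 - o^2 - 12*o) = (o - 4)*(o - 3)*(o^2 + 3*o) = o*(o - 4)*(o - 3)*(o + 3)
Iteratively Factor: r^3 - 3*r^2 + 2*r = (r)*(r^2 - 3*r + 2) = r*(r - 2)*(r - 1)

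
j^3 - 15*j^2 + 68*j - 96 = (j - 8)*(j - 4)*(j - 3)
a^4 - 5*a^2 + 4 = (a - 2)*(a - 1)*(a + 1)*(a + 2)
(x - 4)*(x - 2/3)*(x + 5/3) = x^3 - 3*x^2 - 46*x/9 + 40/9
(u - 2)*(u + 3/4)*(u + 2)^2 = u^4 + 11*u^3/4 - 5*u^2/2 - 11*u - 6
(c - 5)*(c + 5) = c^2 - 25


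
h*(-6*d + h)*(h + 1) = -6*d*h^2 - 6*d*h + h^3 + h^2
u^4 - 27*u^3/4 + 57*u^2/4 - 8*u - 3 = (u - 3)*(u - 2)^2*(u + 1/4)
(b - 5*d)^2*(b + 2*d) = b^3 - 8*b^2*d + 5*b*d^2 + 50*d^3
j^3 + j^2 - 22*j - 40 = (j - 5)*(j + 2)*(j + 4)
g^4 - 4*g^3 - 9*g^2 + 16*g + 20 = (g - 5)*(g - 2)*(g + 1)*(g + 2)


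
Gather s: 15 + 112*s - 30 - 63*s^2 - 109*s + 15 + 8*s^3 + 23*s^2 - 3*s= 8*s^3 - 40*s^2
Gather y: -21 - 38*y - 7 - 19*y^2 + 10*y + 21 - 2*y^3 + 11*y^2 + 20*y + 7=-2*y^3 - 8*y^2 - 8*y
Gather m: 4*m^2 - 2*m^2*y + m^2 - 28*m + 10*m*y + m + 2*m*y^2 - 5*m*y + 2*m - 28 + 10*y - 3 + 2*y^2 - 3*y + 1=m^2*(5 - 2*y) + m*(2*y^2 + 5*y - 25) + 2*y^2 + 7*y - 30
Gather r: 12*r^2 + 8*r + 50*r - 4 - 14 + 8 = 12*r^2 + 58*r - 10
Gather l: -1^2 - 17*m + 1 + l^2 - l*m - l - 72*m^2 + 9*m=l^2 + l*(-m - 1) - 72*m^2 - 8*m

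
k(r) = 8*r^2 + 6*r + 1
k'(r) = 16*r + 6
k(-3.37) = 71.64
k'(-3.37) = -47.92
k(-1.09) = 3.96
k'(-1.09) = -11.44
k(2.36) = 59.72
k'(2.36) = 43.76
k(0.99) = 14.78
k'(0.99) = 21.84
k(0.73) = 9.64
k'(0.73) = 17.68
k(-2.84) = 48.48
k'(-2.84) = -39.44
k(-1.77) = 15.44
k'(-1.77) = -22.32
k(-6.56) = 305.91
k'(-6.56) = -98.96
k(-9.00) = 595.00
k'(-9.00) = -138.00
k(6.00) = 325.00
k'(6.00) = 102.00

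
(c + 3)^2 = c^2 + 6*c + 9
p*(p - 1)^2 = p^3 - 2*p^2 + p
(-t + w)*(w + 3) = -t*w - 3*t + w^2 + 3*w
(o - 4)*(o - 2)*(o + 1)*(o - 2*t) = o^4 - 2*o^3*t - 5*o^3 + 10*o^2*t + 2*o^2 - 4*o*t + 8*o - 16*t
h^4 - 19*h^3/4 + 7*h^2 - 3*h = h*(h - 2)^2*(h - 3/4)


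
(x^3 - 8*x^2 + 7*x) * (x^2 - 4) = x^5 - 8*x^4 + 3*x^3 + 32*x^2 - 28*x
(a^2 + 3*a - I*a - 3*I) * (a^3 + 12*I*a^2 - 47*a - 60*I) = a^5 + 3*a^4 + 11*I*a^4 - 35*a^3 + 33*I*a^3 - 105*a^2 - 13*I*a^2 - 60*a - 39*I*a - 180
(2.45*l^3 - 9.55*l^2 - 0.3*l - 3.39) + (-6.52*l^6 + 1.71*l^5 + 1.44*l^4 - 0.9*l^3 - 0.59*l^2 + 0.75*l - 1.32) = -6.52*l^6 + 1.71*l^5 + 1.44*l^4 + 1.55*l^3 - 10.14*l^2 + 0.45*l - 4.71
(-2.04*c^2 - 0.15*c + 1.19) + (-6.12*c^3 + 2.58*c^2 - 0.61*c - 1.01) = -6.12*c^3 + 0.54*c^2 - 0.76*c + 0.18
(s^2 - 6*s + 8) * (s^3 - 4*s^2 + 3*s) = s^5 - 10*s^4 + 35*s^3 - 50*s^2 + 24*s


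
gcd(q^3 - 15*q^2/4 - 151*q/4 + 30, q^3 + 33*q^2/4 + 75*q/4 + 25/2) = q + 5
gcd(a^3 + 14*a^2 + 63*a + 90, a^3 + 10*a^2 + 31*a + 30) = a^2 + 8*a + 15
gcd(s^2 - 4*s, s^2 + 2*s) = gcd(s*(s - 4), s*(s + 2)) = s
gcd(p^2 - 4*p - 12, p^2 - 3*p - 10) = p + 2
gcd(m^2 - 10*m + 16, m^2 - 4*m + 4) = m - 2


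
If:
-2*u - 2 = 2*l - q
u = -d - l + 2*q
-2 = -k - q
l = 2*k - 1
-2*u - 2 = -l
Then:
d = 41/14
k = 5/7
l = 3/7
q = 9/7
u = -11/14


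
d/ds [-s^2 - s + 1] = -2*s - 1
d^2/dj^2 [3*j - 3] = 0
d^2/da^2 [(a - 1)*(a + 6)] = 2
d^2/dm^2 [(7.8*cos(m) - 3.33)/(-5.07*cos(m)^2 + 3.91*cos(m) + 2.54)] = (1.44075254134426*(1 - cos(m)^2)^2 - 1.53846153846154*cos(m)^5 - 3.06715451139666*cos(m)^3 + 1.24191782005692*cos(m)^2 + 7.02376865912403*cos(m) - 4.06893420108859)/(-1.0*cos(m)^2 + 0.77120315581854*cos(m) + 0.500986193293886)^3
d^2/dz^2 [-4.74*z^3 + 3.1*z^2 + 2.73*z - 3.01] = 6.2 - 28.44*z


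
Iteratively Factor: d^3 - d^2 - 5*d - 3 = (d + 1)*(d^2 - 2*d - 3) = (d - 3)*(d + 1)*(d + 1)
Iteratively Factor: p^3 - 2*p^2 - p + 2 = (p - 1)*(p^2 - p - 2) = (p - 2)*(p - 1)*(p + 1)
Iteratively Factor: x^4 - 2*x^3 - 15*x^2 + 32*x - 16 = (x + 4)*(x^3 - 6*x^2 + 9*x - 4) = (x - 1)*(x + 4)*(x^2 - 5*x + 4) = (x - 1)^2*(x + 4)*(x - 4)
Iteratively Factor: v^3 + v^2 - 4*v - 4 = (v + 2)*(v^2 - v - 2) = (v - 2)*(v + 2)*(v + 1)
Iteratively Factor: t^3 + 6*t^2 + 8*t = (t)*(t^2 + 6*t + 8) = t*(t + 4)*(t + 2)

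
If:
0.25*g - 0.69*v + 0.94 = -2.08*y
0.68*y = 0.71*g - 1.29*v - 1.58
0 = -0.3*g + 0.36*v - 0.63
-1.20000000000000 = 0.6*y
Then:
No Solution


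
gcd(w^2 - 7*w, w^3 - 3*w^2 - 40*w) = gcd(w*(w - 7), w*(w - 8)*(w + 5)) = w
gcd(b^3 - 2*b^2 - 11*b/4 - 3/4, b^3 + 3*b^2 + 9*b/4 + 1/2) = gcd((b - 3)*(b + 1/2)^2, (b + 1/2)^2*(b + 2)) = b^2 + b + 1/4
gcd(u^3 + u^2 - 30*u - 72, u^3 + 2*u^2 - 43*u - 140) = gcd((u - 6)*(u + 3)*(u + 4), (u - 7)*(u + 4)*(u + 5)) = u + 4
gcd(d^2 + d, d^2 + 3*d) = d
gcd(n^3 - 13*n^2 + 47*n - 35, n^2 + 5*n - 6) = n - 1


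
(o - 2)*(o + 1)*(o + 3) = o^3 + 2*o^2 - 5*o - 6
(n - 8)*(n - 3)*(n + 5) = n^3 - 6*n^2 - 31*n + 120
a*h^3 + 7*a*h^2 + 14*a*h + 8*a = (h + 2)*(h + 4)*(a*h + a)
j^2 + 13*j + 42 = (j + 6)*(j + 7)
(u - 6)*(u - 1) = u^2 - 7*u + 6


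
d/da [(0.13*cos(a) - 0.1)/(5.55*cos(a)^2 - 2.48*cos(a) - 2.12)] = (0.7215*cos(a)^2 - 1.11*cos(a) + 0.5236)*sin(a)/(30.8025*cos(a)^4 - 27.528*cos(a)^3 - 17.3816*cos(a)^2 + 10.5152*cos(a) + 4.4944)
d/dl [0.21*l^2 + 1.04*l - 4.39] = 0.42*l + 1.04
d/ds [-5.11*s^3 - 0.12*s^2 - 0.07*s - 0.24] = -15.33*s^2 - 0.24*s - 0.07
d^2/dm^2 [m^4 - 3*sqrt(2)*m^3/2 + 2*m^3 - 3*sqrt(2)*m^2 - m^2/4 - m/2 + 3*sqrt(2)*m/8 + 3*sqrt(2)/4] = 12*m^2 - 9*sqrt(2)*m + 12*m - 6*sqrt(2) - 1/2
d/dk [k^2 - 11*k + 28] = 2*k - 11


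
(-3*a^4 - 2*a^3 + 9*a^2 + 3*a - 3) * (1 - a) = 3*a^5 - a^4 - 11*a^3 + 6*a^2 + 6*a - 3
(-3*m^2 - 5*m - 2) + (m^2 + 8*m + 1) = -2*m^2 + 3*m - 1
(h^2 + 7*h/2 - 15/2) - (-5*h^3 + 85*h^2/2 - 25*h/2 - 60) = 5*h^3 - 83*h^2/2 + 16*h + 105/2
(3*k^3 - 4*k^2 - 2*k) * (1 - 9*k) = -27*k^4 + 39*k^3 + 14*k^2 - 2*k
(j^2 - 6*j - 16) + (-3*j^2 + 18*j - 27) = -2*j^2 + 12*j - 43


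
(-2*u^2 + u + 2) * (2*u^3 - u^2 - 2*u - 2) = -4*u^5 + 4*u^4 + 7*u^3 - 6*u - 4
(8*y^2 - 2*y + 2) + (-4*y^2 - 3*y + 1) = 4*y^2 - 5*y + 3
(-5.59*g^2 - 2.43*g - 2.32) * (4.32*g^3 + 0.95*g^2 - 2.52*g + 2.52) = -24.1488*g^5 - 15.8081*g^4 + 1.7559*g^3 - 10.1672*g^2 - 0.277200000000001*g - 5.8464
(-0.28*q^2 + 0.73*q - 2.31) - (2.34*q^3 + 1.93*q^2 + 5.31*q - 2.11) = -2.34*q^3 - 2.21*q^2 - 4.58*q - 0.2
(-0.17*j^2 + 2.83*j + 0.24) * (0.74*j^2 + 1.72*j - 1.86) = -0.1258*j^4 + 1.8018*j^3 + 5.3614*j^2 - 4.851*j - 0.4464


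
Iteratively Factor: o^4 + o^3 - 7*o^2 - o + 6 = (o - 1)*(o^3 + 2*o^2 - 5*o - 6) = (o - 2)*(o - 1)*(o^2 + 4*o + 3) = (o - 2)*(o - 1)*(o + 1)*(o + 3)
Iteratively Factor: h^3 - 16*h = (h)*(h^2 - 16) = h*(h + 4)*(h - 4)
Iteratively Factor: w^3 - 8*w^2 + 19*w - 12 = (w - 3)*(w^2 - 5*w + 4) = (w - 3)*(w - 1)*(w - 4)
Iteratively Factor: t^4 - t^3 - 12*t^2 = (t)*(t^3 - t^2 - 12*t) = t*(t + 3)*(t^2 - 4*t) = t^2*(t + 3)*(t - 4)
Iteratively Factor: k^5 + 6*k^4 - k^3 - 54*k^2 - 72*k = (k + 2)*(k^4 + 4*k^3 - 9*k^2 - 36*k) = k*(k + 2)*(k^3 + 4*k^2 - 9*k - 36) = k*(k + 2)*(k + 4)*(k^2 - 9) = k*(k + 2)*(k + 3)*(k + 4)*(k - 3)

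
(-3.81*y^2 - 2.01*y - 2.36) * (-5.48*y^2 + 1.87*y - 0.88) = 20.8788*y^4 + 3.8901*y^3 + 12.5269*y^2 - 2.6444*y + 2.0768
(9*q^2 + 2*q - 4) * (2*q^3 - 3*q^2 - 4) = 18*q^5 - 23*q^4 - 14*q^3 - 24*q^2 - 8*q + 16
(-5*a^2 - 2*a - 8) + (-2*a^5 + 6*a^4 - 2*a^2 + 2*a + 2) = -2*a^5 + 6*a^4 - 7*a^2 - 6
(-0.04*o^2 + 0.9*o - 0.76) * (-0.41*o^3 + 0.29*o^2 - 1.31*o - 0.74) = 0.0164*o^5 - 0.3806*o^4 + 0.625*o^3 - 1.3698*o^2 + 0.3296*o + 0.5624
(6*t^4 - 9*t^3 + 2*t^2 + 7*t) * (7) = 42*t^4 - 63*t^3 + 14*t^2 + 49*t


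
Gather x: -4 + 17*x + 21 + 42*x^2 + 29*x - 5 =42*x^2 + 46*x + 12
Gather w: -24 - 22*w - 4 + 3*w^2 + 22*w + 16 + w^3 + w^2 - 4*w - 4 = w^3 + 4*w^2 - 4*w - 16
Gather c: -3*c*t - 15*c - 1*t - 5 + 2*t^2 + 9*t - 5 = c*(-3*t - 15) + 2*t^2 + 8*t - 10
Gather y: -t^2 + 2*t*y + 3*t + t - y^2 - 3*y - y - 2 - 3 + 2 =-t^2 + 4*t - y^2 + y*(2*t - 4) - 3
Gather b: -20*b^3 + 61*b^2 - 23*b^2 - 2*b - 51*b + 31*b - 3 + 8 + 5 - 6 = -20*b^3 + 38*b^2 - 22*b + 4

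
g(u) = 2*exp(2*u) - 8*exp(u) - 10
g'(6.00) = 647791.74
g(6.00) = 322272.15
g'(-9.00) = 0.00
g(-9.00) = -10.00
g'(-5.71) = -0.03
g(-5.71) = -10.03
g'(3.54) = 4476.14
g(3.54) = 2090.20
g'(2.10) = 201.42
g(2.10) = 58.04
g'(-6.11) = -0.02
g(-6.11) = -10.02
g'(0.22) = -3.76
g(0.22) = -16.86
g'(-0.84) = -2.71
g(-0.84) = -13.08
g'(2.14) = 220.97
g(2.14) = 66.49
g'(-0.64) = -3.11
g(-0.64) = -13.66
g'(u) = 4*exp(2*u) - 8*exp(u)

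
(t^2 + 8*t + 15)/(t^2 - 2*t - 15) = (t + 5)/(t - 5)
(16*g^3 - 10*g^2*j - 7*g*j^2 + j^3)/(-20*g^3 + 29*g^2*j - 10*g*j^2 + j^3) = (-16*g^2 - 6*g*j + j^2)/(20*g^2 - 9*g*j + j^2)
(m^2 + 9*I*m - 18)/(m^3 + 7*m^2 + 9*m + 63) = (m + 6*I)/(m^2 + m*(7 - 3*I) - 21*I)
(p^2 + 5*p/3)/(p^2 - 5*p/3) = (3*p + 5)/(3*p - 5)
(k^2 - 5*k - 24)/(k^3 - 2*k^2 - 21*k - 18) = (k - 8)/(k^2 - 5*k - 6)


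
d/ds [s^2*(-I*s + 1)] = s*(-3*I*s + 2)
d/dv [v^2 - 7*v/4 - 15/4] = 2*v - 7/4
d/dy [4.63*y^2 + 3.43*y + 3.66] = 9.26*y + 3.43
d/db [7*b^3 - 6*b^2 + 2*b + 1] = 21*b^2 - 12*b + 2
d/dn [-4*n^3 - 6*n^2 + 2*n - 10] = -12*n^2 - 12*n + 2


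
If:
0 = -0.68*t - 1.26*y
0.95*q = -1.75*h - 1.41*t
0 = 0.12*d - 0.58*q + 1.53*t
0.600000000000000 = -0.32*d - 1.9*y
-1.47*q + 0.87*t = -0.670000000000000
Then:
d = -0.88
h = -0.60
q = 0.64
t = 0.31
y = -0.17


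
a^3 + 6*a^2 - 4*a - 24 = (a - 2)*(a + 2)*(a + 6)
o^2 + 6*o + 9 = (o + 3)^2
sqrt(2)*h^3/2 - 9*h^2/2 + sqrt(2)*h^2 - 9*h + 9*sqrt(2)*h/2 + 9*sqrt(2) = (h - 3*sqrt(2))*(h - 3*sqrt(2)/2)*(sqrt(2)*h/2 + sqrt(2))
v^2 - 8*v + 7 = (v - 7)*(v - 1)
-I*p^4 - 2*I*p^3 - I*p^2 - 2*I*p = p*(p + 2)*(p - I)*(-I*p + 1)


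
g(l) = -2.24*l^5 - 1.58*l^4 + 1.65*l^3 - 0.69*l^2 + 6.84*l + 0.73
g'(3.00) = -1030.59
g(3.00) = -612.71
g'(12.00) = -242461.08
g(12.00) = -587311.91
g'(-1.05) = 7.45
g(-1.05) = -8.18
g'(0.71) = 3.25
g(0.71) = 5.02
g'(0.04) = 6.79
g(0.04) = 1.00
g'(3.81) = -2636.13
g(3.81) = -2023.25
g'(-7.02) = -24752.99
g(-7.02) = 33699.36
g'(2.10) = -250.58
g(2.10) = -94.88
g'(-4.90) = -5580.58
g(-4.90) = 5173.13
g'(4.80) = -6530.10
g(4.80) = -6346.20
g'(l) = -11.2*l^4 - 6.32*l^3 + 4.95*l^2 - 1.38*l + 6.84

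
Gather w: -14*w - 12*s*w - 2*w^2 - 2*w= -2*w^2 + w*(-12*s - 16)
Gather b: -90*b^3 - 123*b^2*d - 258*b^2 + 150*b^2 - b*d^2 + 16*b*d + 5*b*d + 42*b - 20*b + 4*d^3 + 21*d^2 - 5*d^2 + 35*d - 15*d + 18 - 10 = -90*b^3 + b^2*(-123*d - 108) + b*(-d^2 + 21*d + 22) + 4*d^3 + 16*d^2 + 20*d + 8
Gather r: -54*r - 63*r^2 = -63*r^2 - 54*r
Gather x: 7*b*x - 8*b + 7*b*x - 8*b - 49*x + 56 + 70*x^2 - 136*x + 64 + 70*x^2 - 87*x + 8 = -16*b + 140*x^2 + x*(14*b - 272) + 128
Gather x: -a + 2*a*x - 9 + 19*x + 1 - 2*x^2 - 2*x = -a - 2*x^2 + x*(2*a + 17) - 8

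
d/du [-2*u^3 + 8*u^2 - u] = -6*u^2 + 16*u - 1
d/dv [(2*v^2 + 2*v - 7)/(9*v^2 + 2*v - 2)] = 2*(-7*v^2 + 59*v + 5)/(81*v^4 + 36*v^3 - 32*v^2 - 8*v + 4)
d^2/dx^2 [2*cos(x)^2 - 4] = -4*cos(2*x)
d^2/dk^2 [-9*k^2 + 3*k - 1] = -18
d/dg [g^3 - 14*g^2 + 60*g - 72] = 3*g^2 - 28*g + 60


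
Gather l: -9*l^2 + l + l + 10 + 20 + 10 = -9*l^2 + 2*l + 40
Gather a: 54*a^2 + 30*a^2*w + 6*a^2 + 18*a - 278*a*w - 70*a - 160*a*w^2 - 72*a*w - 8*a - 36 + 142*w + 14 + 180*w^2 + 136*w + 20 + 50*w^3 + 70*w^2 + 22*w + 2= a^2*(30*w + 60) + a*(-160*w^2 - 350*w - 60) + 50*w^3 + 250*w^2 + 300*w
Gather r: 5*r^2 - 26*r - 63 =5*r^2 - 26*r - 63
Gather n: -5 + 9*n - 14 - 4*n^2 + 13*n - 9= -4*n^2 + 22*n - 28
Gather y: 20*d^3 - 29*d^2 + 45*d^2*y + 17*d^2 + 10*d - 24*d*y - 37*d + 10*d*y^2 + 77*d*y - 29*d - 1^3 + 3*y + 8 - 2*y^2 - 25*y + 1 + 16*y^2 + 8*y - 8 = 20*d^3 - 12*d^2 - 56*d + y^2*(10*d + 14) + y*(45*d^2 + 53*d - 14)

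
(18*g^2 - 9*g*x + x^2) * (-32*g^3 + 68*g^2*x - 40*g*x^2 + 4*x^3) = -576*g^5 + 1512*g^4*x - 1364*g^3*x^2 + 500*g^2*x^3 - 76*g*x^4 + 4*x^5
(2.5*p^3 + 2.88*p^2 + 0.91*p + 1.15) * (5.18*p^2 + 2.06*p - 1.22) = 12.95*p^5 + 20.0684*p^4 + 7.5966*p^3 + 4.318*p^2 + 1.2588*p - 1.403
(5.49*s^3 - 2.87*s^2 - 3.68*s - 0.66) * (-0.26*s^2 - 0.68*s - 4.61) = -1.4274*s^5 - 2.987*s^4 - 22.4005*s^3 + 15.9047*s^2 + 17.4136*s + 3.0426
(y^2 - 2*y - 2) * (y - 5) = y^3 - 7*y^2 + 8*y + 10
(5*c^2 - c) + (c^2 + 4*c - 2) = 6*c^2 + 3*c - 2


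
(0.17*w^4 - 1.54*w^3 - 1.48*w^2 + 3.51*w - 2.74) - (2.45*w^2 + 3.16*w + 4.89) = 0.17*w^4 - 1.54*w^3 - 3.93*w^2 + 0.35*w - 7.63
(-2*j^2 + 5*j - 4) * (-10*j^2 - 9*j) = 20*j^4 - 32*j^3 - 5*j^2 + 36*j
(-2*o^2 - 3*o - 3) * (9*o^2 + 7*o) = -18*o^4 - 41*o^3 - 48*o^2 - 21*o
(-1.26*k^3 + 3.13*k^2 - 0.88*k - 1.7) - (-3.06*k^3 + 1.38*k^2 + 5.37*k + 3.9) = 1.8*k^3 + 1.75*k^2 - 6.25*k - 5.6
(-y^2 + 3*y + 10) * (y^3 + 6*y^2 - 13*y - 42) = -y^5 - 3*y^4 + 41*y^3 + 63*y^2 - 256*y - 420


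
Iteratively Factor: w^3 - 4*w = (w + 2)*(w^2 - 2*w) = w*(w + 2)*(w - 2)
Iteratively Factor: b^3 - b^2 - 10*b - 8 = (b + 1)*(b^2 - 2*b - 8) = (b + 1)*(b + 2)*(b - 4)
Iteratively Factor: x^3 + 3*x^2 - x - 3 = (x + 1)*(x^2 + 2*x - 3) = (x - 1)*(x + 1)*(x + 3)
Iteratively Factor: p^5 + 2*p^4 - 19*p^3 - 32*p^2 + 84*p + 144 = (p + 4)*(p^4 - 2*p^3 - 11*p^2 + 12*p + 36) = (p + 2)*(p + 4)*(p^3 - 4*p^2 - 3*p + 18) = (p - 3)*(p + 2)*(p + 4)*(p^2 - p - 6) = (p - 3)^2*(p + 2)*(p + 4)*(p + 2)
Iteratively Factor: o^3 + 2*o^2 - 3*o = (o)*(o^2 + 2*o - 3) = o*(o - 1)*(o + 3)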